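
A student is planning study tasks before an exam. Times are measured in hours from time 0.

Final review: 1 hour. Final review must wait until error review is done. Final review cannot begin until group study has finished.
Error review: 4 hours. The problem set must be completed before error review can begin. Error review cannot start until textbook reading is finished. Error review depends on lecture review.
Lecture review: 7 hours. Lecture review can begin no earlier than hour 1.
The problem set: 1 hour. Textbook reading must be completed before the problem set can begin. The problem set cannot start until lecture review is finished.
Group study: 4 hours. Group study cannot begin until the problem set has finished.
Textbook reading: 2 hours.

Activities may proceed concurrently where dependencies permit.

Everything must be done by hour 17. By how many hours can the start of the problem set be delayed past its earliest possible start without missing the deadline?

3

Lecture review cannot begin until its own release at hour 1. It runs from hour 1 to 1 + 7 = hour 8.
Textbook reading can start immediately at hour 0; it finishes at hour 2.
The problem set cannot start until textbook reading (finishes hour 2); lecture review (finishes hour 8). The controlling bound is hour 8, so the problem set finishes at 8 + 1 = hour 9.

Working backward from the deadline:
Final review has no dependents, so it just needs to finish by hour 17. Starting by 17 − 1 = hour 16 achieves that.
Error review must finish before final review (must start by hour 16). With a 4-hour duration, error review must start by 16 − 4 = hour 12.
Group study feeds into final review (must start by hour 16); so group study must finish by hour 16 and therefore start by hour 12.
The problem set must finish in time for error review (must start by hour 12); group study (must start by hour 12). The tightest is hour 12, so the problem set must start by 12 − 1 = hour 11.
So the problem set can start as early as hour 8 and as late as hour 11, giving 11 − 8 = 3 hours of slack.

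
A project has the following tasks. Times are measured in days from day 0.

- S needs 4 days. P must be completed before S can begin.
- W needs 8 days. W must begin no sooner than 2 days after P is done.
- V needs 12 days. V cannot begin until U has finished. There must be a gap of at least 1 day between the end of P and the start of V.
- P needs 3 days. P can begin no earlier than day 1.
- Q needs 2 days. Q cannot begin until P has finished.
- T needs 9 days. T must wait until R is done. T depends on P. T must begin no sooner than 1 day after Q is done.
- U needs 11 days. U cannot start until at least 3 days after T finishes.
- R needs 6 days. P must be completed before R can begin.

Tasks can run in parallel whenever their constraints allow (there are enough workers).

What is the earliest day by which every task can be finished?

45

P waits on its own release at day 1, so it starts at day 1 and finishes at 1 + 3 = day 4.
W cannot begin until P (finishes day 4, plus 2-day gap → day 6). It runs from day 6 to 6 + 8 = day 14.
S cannot begin until P (finishes day 4). It runs from day 4 to 4 + 4 = day 8.
R cannot begin until P (finishes day 4). It runs from day 4 to 4 + 6 = day 10.
After P (finishes day 4), Q can start at day 4 and finishes at day 6.
T cannot start until R (finishes day 10); P (finishes day 4); Q (finishes day 6, plus 1-day gap → day 7). The controlling bound is day 10, so T finishes at 10 + 9 = day 19.
U waits on T (finishes day 19, plus 3-day gap → day 22), so it starts at day 22 and finishes at 22 + 11 = day 33.
V needs all of U (finishes day 33); P (finishes day 4, plus 1-day gap → day 5). That puts its earliest start at day 33; it finishes at 33 + 12 = day 45.
All tasks are finished once the last one completes. Finish times: P at 4, Q at 6, R at 10, S at 8, T at 19, U at 33, V at 45, W at 14. The latest is day 45.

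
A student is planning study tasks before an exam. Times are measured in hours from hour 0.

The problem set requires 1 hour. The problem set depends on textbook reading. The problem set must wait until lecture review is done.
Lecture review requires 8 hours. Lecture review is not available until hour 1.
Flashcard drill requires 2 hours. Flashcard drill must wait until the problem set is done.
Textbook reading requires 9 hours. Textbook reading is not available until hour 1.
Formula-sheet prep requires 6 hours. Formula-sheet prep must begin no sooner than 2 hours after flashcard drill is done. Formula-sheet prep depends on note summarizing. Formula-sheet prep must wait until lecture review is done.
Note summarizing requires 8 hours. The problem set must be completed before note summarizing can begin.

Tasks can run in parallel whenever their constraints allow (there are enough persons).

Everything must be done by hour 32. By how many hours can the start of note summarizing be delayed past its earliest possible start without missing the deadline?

Lecture review waits on its own release at hour 1, so it starts at hour 1 and finishes at 1 + 8 = hour 9.
After its own release at hour 1, textbook reading can start at hour 1 and finishes at hour 10.
The problem set cannot start until textbook reading (finishes hour 10); lecture review (finishes hour 9). The controlling bound is hour 10, so the problem set finishes at 10 + 1 = hour 11.
Note summarizing waits on the problem set (finishes hour 11), so it starts at hour 11 and finishes at 11 + 8 = hour 19.

Working backward from the deadline:
To finish by hour 32, formula-sheet prep (duration 6) must start no later than hour 26.
Note summarizing must finish before formula-sheet prep (must start by hour 26). With an 8-hour duration, note summarizing must start by 26 − 8 = hour 18.
So note summarizing can start as early as hour 11 and as late as hour 18, giving 18 − 11 = 7 hours of slack.

7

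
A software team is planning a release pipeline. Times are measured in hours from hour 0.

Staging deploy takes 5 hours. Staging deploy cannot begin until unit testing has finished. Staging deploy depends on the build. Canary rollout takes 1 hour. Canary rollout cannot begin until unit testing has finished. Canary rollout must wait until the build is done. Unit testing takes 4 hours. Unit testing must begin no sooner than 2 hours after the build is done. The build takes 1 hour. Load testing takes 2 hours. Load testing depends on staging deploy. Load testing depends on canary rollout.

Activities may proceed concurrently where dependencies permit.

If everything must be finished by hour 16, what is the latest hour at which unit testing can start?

Nothing follows load testing; the deadline of hour 16 is its only limit. It must start by 16 − 2 = hour 14.
Since load testing (must start by hour 14) depends on it, staging deploy must finish by hour 14. Backing off its 5-hour duration gives a latest start of hour 9.
Canary rollout must finish before load testing (must start by hour 14). With a 1-hour duration, canary rollout must start by 14 − 1 = hour 13.
Unit testing has several dependents: staging deploy (must start by hour 9); canary rollout (must start by hour 13). The earliest of those limits is hour 9, so unit testing must start by 9 − 4 = hour 5.

5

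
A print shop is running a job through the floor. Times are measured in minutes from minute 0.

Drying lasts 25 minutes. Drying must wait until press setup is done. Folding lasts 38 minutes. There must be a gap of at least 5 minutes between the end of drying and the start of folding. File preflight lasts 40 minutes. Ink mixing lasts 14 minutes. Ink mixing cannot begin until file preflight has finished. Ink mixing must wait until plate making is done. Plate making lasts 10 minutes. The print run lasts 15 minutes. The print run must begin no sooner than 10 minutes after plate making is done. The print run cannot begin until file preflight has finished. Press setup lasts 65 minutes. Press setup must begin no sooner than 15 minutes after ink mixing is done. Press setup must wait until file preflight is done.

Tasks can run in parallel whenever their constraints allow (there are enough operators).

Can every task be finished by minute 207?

Yes

Nothing blocks plate making, so it runs from minute 0 to minute 10.
Nothing blocks file preflight, so it runs from minute 0 to minute 40.
The print run needs all of plate making (finishes minute 10, plus 10-minute gap → minute 20); file preflight (finishes minute 40). That puts its earliest start at minute 40; it finishes at 40 + 15 = minute 55.
Ink mixing needs all of file preflight (finishes minute 40); plate making (finishes minute 10). That puts its earliest start at minute 40; it finishes at 40 + 14 = minute 54.
Press setup has to wait for ink mixing (finishes minute 54, plus 15-minute gap → minute 69); file preflight (finishes minute 40). The latest of these is minute 69, so press setup runs minute 69 to 69 + 65 = minute 134.
After press setup (finishes minute 134), drying can start at minute 134 and finishes at minute 159.
After drying (finishes minute 159, plus 5-minute gap → minute 164), folding can start at minute 164 and finishes at minute 202.
Every task is finished by minute 202, which is no later than the deadline of 207, so the schedule is feasible.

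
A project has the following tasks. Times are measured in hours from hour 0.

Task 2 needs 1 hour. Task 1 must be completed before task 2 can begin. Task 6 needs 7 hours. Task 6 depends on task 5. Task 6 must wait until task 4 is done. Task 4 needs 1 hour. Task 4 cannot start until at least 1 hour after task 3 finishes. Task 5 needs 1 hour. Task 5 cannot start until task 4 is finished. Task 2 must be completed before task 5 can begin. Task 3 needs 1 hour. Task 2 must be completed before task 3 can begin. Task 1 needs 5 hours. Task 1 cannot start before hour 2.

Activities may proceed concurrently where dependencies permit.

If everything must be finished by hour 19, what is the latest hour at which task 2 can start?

7

Task 6 must finish by hour 19; it takes 7 hours, so it must start by 19 − 7 = hour 12.
Task 5 must finish before task 6 (must start by hour 12). With a 1-hour duration, task 5 must start by 12 − 1 = hour 11.
Task 4 has several dependents: task 5 (must start by hour 11); task 6 (must start by hour 12). The earliest of those limits is hour 11, so task 4 must start by 11 − 1 = hour 10.
Task 3 must finish before task 4 (must start by hour 10, minus 1-hour gap → hour 9). With a 1-hour duration, task 3 must start by 9 − 1 = hour 8.
Task 2 must finish in time for task 3 (must start by hour 8); task 5 (must start by hour 11). The tightest is hour 8, so task 2 must start by 8 − 1 = hour 7.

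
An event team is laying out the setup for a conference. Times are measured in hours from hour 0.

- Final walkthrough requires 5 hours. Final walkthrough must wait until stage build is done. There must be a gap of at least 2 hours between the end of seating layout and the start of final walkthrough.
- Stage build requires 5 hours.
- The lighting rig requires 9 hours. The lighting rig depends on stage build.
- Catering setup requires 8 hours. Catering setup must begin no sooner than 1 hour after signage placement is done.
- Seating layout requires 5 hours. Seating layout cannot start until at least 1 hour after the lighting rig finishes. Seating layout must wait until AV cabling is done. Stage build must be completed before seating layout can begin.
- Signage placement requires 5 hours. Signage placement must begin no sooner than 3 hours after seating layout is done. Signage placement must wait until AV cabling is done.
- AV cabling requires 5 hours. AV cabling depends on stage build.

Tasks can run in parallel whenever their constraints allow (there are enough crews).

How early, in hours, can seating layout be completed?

20

Stage build has no prerequisites, so it starts at hour 0 and finishes at hour 5.
AV cabling waits on stage build (finishes hour 5), so it starts at hour 5 and finishes at 5 + 5 = hour 10.
After stage build (finishes hour 5), the lighting rig can start at hour 5 and finishes at hour 14.
For seating layout: the lighting rig (finishes hour 14, plus 1-hour gap → hour 15); AV cabling (finishes hour 10); stage build (finishes hour 5). Taking the maximum gives a start of hour 15, and it finishes at 15 + 5 = hour 20.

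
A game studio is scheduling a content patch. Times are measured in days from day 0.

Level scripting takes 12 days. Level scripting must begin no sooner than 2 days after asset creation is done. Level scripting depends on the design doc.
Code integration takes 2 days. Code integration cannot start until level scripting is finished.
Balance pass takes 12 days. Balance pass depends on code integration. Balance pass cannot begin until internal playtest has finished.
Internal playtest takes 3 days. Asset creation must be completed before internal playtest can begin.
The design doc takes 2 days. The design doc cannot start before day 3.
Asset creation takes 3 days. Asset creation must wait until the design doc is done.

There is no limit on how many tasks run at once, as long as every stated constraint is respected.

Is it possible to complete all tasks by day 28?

The design doc cannot begin until its own release at day 3. It runs from day 3 to 3 + 2 = day 5.
Asset creation cannot begin until the design doc (finishes day 5). It runs from day 5 to 5 + 3 = day 8.
After asset creation (finishes day 8), internal playtest can start at day 8 and finishes at day 11.
Level scripting needs all of asset creation (finishes day 8, plus 2-day gap → day 10); the design doc (finishes day 5). That puts its earliest start at day 10; it finishes at 10 + 12 = day 22.
After level scripting (finishes day 22), code integration can start at day 22 and finishes at day 24.
For balance pass: code integration (finishes day 24); internal playtest (finishes day 11). Taking the maximum gives a start of day 24, and it finishes at 24 + 12 = day 36.
The earliest everything can be done is day 36, which is after the deadline of 28, so it is not possible.

No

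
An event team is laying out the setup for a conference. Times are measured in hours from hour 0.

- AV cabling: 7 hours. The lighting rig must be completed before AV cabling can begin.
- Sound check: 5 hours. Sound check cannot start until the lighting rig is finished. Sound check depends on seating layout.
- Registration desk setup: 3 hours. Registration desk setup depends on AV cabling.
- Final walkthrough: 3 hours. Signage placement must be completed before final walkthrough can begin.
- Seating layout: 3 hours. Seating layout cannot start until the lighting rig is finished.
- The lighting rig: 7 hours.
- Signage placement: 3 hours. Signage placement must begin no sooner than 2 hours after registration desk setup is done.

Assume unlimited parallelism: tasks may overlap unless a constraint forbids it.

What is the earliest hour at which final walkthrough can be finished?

The lighting rig can start immediately at hour 0; it finishes at hour 7.
AV cabling waits on the lighting rig (finishes hour 7), so it starts at hour 7 and finishes at 7 + 7 = hour 14.
Registration desk setup waits on AV cabling (finishes hour 14), so it starts at hour 14 and finishes at 14 + 3 = hour 17.
Signage placement cannot begin until registration desk setup (finishes hour 17, plus 2-hour gap → hour 19). It runs from hour 19 to 19 + 3 = hour 22.
Final walkthrough cannot begin until signage placement (finishes hour 22). It runs from hour 22 to 22 + 3 = hour 25.

25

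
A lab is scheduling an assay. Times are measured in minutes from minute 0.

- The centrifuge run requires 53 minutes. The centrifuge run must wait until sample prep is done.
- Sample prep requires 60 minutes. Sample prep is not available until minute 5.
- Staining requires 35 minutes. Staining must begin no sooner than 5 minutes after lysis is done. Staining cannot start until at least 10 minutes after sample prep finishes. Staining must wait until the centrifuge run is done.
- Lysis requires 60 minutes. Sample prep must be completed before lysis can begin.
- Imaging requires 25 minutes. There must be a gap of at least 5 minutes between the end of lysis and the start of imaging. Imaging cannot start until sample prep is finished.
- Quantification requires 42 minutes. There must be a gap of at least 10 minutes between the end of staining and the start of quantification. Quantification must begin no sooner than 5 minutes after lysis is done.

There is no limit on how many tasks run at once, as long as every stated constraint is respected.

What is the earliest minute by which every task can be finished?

217

After its own release at minute 5, sample prep can start at minute 5 and finishes at minute 65.
After sample prep (finishes minute 65), the centrifuge run can start at minute 65 and finishes at minute 118.
After sample prep (finishes minute 65), lysis can start at minute 65 and finishes at minute 125.
Imaging cannot start until lysis (finishes minute 125, plus 5-minute gap → minute 130); sample prep (finishes minute 65). The controlling bound is minute 130, so imaging finishes at 130 + 25 = minute 155.
For staining: lysis (finishes minute 125, plus 5-minute gap → minute 130); sample prep (finishes minute 65, plus 10-minute gap → minute 75); the centrifuge run (finishes minute 118). Taking the maximum gives a start of minute 130, and it finishes at 130 + 35 = minute 165.
Quantification needs all of staining (finishes minute 165, plus 10-minute gap → minute 175); lysis (finishes minute 125, plus 5-minute gap → minute 130). That puts its earliest start at minute 175; it finishes at 175 + 42 = minute 217.
All tasks are finished once the last one completes. Finish times: Sample prep at 65, Lysis at 125, The centrifuge run at 118, Staining at 165, Imaging at 155, Quantification at 217. The latest is minute 217.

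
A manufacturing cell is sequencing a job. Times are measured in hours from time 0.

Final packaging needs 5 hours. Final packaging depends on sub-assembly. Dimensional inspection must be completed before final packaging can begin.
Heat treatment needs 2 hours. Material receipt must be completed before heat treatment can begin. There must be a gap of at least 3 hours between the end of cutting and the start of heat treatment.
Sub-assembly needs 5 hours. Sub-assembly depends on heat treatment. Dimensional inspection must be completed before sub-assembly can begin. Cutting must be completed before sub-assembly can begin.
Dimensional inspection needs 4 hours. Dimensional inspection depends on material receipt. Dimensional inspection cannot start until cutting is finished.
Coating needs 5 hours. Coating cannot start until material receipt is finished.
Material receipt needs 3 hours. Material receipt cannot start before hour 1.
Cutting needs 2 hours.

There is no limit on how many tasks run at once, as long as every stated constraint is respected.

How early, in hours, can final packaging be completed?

Nothing blocks cutting, so it runs from hour 0 to hour 2.
After its own release at hour 1, material receipt can start at hour 1 and finishes at hour 4.
Dimensional inspection has to wait for material receipt (finishes hour 4); cutting (finishes hour 2). The latest of these is hour 4, so dimensional inspection runs hour 4 to 4 + 4 = hour 8.
Heat treatment has to wait for material receipt (finishes hour 4); cutting (finishes hour 2, plus 3-hour gap → hour 5). The latest of these is hour 5, so heat treatment runs hour 5 to 5 + 2 = hour 7.
Sub-assembly cannot start until heat treatment (finishes hour 7); dimensional inspection (finishes hour 8); cutting (finishes hour 2). The controlling bound is hour 8, so sub-assembly finishes at 8 + 5 = hour 13.
Final packaging has to wait for sub-assembly (finishes hour 13); dimensional inspection (finishes hour 8). The latest of these is hour 13, so final packaging runs hour 13 to 13 + 5 = hour 18.

18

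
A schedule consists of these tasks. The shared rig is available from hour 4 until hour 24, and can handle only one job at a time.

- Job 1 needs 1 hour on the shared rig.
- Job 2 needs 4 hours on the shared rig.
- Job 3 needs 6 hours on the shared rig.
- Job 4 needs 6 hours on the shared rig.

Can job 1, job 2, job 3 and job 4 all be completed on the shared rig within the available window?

The shared rig window is 24 − 4 = 20 hours.
Running back to back, the jobs need 1 + 4 + 6 + 6 = 17 hours on the shared rig.
Since 17 ≤ 20, they fit within the window.

Yes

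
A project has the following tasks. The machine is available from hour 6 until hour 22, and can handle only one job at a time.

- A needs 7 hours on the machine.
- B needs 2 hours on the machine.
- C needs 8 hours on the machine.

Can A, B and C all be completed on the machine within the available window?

No

The machine window is 22 − 6 = 16 hours.
Running back to back, the jobs need 7 + 2 + 8 = 17 hours on the machine.
Since 17 > 16, they cannot all fit.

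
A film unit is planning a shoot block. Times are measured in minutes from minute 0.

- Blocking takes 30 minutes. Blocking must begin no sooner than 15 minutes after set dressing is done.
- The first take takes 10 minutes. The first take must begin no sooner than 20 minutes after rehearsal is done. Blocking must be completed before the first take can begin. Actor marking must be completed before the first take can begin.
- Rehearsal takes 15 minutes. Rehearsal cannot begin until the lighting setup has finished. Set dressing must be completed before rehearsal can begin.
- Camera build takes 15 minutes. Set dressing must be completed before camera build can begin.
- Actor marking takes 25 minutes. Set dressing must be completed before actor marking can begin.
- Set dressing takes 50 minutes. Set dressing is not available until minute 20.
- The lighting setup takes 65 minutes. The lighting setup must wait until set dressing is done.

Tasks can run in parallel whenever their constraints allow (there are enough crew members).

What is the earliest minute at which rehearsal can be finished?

Set dressing waits on its own release at minute 20, so it starts at minute 20 and finishes at 20 + 50 = minute 70.
After set dressing (finishes minute 70), the lighting setup can start at minute 70 and finishes at minute 135.
Rehearsal has to wait for the lighting setup (finishes minute 135); set dressing (finishes minute 70). The latest of these is minute 135, so rehearsal runs minute 135 to 135 + 15 = minute 150.

150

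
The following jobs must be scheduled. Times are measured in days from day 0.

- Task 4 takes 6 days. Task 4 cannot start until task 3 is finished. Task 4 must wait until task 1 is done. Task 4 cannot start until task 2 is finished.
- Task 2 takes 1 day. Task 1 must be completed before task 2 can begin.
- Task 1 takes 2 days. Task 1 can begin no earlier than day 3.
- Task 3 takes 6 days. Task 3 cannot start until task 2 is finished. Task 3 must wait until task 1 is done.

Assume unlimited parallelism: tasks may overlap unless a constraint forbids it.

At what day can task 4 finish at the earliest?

18

After its own release at day 3, task 1 can start at day 3 and finishes at day 5.
After task 1 (finishes day 5), task 2 can start at day 5 and finishes at day 6.
Task 3 needs all of task 2 (finishes day 6); task 1 (finishes day 5). That puts its earliest start at day 6; it finishes at 6 + 6 = day 12.
For task 4: task 3 (finishes day 12); task 1 (finishes day 5); task 2 (finishes day 6). Taking the maximum gives a start of day 12, and it finishes at 12 + 6 = day 18.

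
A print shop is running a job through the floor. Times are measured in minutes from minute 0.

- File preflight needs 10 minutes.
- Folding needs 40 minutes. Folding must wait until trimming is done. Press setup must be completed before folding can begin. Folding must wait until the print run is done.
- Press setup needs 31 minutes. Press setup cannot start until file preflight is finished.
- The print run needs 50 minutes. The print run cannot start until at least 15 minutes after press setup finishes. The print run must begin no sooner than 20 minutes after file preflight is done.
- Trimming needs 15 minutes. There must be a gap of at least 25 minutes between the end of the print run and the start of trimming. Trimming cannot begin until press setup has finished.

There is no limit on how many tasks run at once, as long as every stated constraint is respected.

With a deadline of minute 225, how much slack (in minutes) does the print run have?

39

File preflight has no prerequisites, so it starts at minute 0 and finishes at minute 10.
Press setup waits on file preflight (finishes minute 10), so it starts at minute 10 and finishes at 10 + 31 = minute 41.
The print run cannot start until press setup (finishes minute 41, plus 15-minute gap → minute 56); file preflight (finishes minute 10, plus 20-minute gap → minute 30). The controlling bound is minute 56, so the print run finishes at 56 + 50 = minute 106.

Working backward from the deadline:
Folding must finish by minute 225; it takes 40 minutes, so it must start by 225 − 40 = minute 185.
Trimming must finish before folding (must start by minute 185). With a 15-minute duration, trimming must start by 185 − 15 = minute 170.
For the print run: trimming (must start by minute 170, minus 25-minute gap → minute 145); folding (must start by minute 185). The most restrictive is minute 145; with a 50-minute duration, the print run must start by minute 95.
So the print run can start as early as minute 56 and as late as minute 95, giving 95 − 56 = 39 minutes of slack.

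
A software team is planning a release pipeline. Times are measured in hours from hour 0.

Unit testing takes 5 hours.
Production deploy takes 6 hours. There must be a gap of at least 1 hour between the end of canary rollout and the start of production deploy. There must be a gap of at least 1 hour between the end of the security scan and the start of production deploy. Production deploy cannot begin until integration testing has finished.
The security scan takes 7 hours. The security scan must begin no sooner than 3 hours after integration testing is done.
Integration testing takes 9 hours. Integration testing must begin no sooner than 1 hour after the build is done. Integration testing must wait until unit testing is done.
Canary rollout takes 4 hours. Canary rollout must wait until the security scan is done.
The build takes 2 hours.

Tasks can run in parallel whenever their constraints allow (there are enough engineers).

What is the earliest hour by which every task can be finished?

35

Unit testing can start immediately at hour 0; it finishes at hour 5.
The build has no prerequisites, so it starts at hour 0 and finishes at hour 2.
Integration testing cannot start until the build (finishes hour 2, plus 1-hour gap → hour 3); unit testing (finishes hour 5). The controlling bound is hour 5, so integration testing finishes at 5 + 9 = hour 14.
After integration testing (finishes hour 14, plus 3-hour gap → hour 17), the security scan can start at hour 17 and finishes at hour 24.
Canary rollout waits on the security scan (finishes hour 24), so it starts at hour 24 and finishes at 24 + 4 = hour 28.
Production deploy has to wait for canary rollout (finishes hour 28, plus 1-hour gap → hour 29); the security scan (finishes hour 24, plus 1-hour gap → hour 25); integration testing (finishes hour 14). The latest of these is hour 29, so production deploy runs hour 29 to 29 + 6 = hour 35.
All tasks are finished once the last one completes. Finish times: The build at 2, Unit testing at 5, Integration testing at 14, The security scan at 24, Canary rollout at 28, Production deploy at 35. The latest is hour 35.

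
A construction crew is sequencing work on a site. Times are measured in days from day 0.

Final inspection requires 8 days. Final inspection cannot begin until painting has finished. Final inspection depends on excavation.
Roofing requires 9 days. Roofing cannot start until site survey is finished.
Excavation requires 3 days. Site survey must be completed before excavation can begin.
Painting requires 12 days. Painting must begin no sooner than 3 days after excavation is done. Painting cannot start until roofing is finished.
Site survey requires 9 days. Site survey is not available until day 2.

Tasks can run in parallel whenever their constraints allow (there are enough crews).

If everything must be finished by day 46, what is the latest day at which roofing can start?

Nothing follows final inspection; the deadline of day 46 is its only limit. It must start by 46 − 8 = day 38.
Painting feeds into final inspection (must start by day 38); so painting must finish by day 38 and therefore start by day 26.
Roofing must finish before painting (must start by day 26). With a 9-day duration, roofing must start by 26 − 9 = day 17.

17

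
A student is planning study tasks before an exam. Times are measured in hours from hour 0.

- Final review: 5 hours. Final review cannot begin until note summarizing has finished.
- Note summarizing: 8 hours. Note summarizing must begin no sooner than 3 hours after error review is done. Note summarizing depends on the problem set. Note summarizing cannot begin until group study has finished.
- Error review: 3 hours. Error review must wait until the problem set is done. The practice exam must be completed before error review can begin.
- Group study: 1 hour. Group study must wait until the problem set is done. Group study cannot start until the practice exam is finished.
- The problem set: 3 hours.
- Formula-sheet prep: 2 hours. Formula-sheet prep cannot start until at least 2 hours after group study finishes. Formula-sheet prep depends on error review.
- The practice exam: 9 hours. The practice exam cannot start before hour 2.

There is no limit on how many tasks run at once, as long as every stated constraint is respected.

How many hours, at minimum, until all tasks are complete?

30

The practice exam waits on its own release at hour 2, so it starts at hour 2 and finishes at 2 + 9 = hour 11.
Nothing blocks the problem set, so it runs from hour 0 to hour 3.
Group study has to wait for the problem set (finishes hour 3); the practice exam (finishes hour 11). The latest of these is hour 11, so group study runs hour 11 to 11 + 1 = hour 12.
Error review needs all of the problem set (finishes hour 3); the practice exam (finishes hour 11). That puts its earliest start at hour 11; it finishes at 11 + 3 = hour 14.
Formula-sheet prep needs all of group study (finishes hour 12, plus 2-hour gap → hour 14); error review (finishes hour 14). That puts its earliest start at hour 14; it finishes at 14 + 2 = hour 16.
For note summarizing: error review (finishes hour 14, plus 3-hour gap → hour 17); the problem set (finishes hour 3); group study (finishes hour 12). Taking the maximum gives a start of hour 17, and it finishes at 17 + 8 = hour 25.
Final review waits on note summarizing (finishes hour 25), so it starts at hour 25 and finishes at 25 + 5 = hour 30.
All tasks are finished once the last one completes. Finish times: The problem set at 3, The practice exam at 11, Error review at 14, Group study at 12, Note summarizing at 25, Formula-sheet prep at 16, Final review at 30. The latest is hour 30.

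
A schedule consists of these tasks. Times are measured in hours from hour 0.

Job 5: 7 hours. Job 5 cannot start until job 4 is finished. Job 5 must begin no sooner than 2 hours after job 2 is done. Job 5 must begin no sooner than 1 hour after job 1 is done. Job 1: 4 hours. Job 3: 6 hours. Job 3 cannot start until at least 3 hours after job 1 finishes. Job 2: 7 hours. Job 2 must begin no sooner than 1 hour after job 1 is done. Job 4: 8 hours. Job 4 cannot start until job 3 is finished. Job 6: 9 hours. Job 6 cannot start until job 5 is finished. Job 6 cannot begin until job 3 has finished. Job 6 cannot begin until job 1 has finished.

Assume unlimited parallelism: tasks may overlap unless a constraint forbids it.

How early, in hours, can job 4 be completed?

21

Job 1 can start immediately at hour 0; it finishes at hour 4.
Job 3 waits on job 1 (finishes hour 4, plus 3-hour gap → hour 7), so it starts at hour 7 and finishes at 7 + 6 = hour 13.
Job 4 cannot begin until job 3 (finishes hour 13). It runs from hour 13 to 13 + 8 = hour 21.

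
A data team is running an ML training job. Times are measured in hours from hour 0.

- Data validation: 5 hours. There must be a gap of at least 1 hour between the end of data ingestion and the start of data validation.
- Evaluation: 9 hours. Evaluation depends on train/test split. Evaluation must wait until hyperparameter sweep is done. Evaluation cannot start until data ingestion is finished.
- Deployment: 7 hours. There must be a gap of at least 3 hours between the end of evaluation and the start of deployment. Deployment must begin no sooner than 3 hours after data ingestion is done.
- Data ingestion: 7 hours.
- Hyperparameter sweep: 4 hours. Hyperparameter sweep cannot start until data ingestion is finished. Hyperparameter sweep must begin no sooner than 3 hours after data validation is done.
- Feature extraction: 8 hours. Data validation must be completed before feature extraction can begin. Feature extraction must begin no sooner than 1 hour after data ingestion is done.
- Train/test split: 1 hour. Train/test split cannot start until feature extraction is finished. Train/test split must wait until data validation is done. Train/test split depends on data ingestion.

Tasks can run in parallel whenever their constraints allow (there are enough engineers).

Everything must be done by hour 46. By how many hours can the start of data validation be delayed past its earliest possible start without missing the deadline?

5

Nothing blocks data ingestion, so it runs from hour 0 to hour 7.
After data ingestion (finishes hour 7, plus 1-hour gap → hour 8), data validation can start at hour 8 and finishes at hour 13.

Working backward from the deadline:
Deployment has no dependents, so it just needs to finish by hour 46. Starting by 46 − 7 = hour 39 achieves that.
Evaluation has to be done before deployment (must start by hour 39, minus 3-hour gap → hour 36). That means finishing by hour 36, i.e. starting by 36 − 9 = hour 27.
Train/test split feeds into evaluation (must start by hour 27); so train/test split must finish by hour 27 and therefore start by hour 26.
Since train/test split (must start by hour 26) depends on it, feature extraction must finish by hour 26. Backing off its 8-hour duration gives a latest start of hour 18.
Hyperparameter sweep has to be done before evaluation (must start by hour 27). That means finishing by hour 27, i.e. starting by 27 − 4 = hour 23.
For data validation: feature extraction (must start by hour 18); train/test split (must start by hour 26); hyperparameter sweep (must start by hour 23, minus 3-hour gap → hour 20). The most restrictive is hour 18; with a 5-hour duration, data validation must start by hour 13.
So data validation can start as early as hour 8 and as late as hour 13, giving 13 − 8 = 5 hours of slack.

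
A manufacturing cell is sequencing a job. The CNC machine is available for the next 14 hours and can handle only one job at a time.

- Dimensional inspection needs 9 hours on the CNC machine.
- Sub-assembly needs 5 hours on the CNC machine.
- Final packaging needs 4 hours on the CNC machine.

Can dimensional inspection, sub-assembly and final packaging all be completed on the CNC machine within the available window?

Running back to back, the jobs need 9 + 5 + 4 = 18 hours on the CNC machine.
Since 18 > 14, they cannot all fit.

No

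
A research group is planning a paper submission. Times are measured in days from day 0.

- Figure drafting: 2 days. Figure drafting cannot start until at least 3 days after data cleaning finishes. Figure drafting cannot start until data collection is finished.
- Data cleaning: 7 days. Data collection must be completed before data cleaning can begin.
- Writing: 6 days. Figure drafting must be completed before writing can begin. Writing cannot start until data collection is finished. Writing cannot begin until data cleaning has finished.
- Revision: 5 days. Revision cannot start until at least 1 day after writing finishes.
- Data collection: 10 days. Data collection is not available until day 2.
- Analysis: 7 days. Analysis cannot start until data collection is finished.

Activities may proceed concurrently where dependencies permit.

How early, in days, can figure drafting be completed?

After its own release at day 2, data collection can start at day 2 and finishes at day 12.
After data collection (finishes day 12), data cleaning can start at day 12 and finishes at day 19.
Figure drafting needs all of data cleaning (finishes day 19, plus 3-day gap → day 22); data collection (finishes day 12). That puts its earliest start at day 22; it finishes at 22 + 2 = day 24.

24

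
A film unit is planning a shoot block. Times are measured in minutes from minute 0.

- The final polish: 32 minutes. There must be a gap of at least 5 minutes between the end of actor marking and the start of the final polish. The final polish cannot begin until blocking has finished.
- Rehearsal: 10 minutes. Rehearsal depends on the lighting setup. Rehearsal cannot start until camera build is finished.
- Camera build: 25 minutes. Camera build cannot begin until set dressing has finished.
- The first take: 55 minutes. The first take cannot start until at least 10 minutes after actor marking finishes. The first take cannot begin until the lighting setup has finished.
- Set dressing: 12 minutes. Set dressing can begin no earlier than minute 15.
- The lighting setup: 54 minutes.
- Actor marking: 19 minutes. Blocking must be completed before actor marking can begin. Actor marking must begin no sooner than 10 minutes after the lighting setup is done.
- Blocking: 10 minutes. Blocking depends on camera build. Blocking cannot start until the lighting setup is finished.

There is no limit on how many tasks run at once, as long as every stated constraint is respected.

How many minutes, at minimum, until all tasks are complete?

148

The lighting setup can start immediately at minute 0; it finishes at minute 54.
Set dressing cannot begin until its own release at minute 15. It runs from minute 15 to 15 + 12 = minute 27.
Camera build waits on set dressing (finishes minute 27), so it starts at minute 27 and finishes at 27 + 25 = minute 52.
Rehearsal has to wait for the lighting setup (finishes minute 54); camera build (finishes minute 52). The latest of these is minute 54, so rehearsal runs minute 54 to 54 + 10 = minute 64.
Blocking needs all of camera build (finishes minute 52); the lighting setup (finishes minute 54). That puts its earliest start at minute 54; it finishes at 54 + 10 = minute 64.
Actor marking cannot start until blocking (finishes minute 64); the lighting setup (finishes minute 54, plus 10-minute gap → minute 64). The controlling bound is minute 64, so actor marking finishes at 64 + 19 = minute 83.
For the first take: actor marking (finishes minute 83, plus 10-minute gap → minute 93); the lighting setup (finishes minute 54). Taking the maximum gives a start of minute 93, and it finishes at 93 + 55 = minute 148.
The final polish has to wait for actor marking (finishes minute 83, plus 5-minute gap → minute 88); blocking (finishes minute 64). The latest of these is minute 88, so the final polish runs minute 88 to 88 + 32 = minute 120.
All tasks are finished once the last one completes. Finish times: Set dressing at 27, The lighting setup at 54, Camera build at 52, Blocking at 64, Actor marking at 83, Rehearsal at 64, The final polish at 120, The first take at 148. The latest is minute 148.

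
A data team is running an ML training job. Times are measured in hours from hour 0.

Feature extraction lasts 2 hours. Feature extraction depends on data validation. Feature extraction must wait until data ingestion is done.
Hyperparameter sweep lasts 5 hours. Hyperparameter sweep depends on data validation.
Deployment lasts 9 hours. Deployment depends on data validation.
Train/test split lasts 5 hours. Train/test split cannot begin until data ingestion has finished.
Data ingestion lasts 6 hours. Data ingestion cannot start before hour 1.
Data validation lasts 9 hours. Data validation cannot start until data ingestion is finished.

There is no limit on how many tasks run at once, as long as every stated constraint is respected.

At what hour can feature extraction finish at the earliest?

18

Data ingestion waits on its own release at hour 1, so it starts at hour 1 and finishes at 1 + 6 = hour 7.
After data ingestion (finishes hour 7), data validation can start at hour 7 and finishes at hour 16.
Feature extraction needs all of data validation (finishes hour 16); data ingestion (finishes hour 7). That puts its earliest start at hour 16; it finishes at 16 + 2 = hour 18.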